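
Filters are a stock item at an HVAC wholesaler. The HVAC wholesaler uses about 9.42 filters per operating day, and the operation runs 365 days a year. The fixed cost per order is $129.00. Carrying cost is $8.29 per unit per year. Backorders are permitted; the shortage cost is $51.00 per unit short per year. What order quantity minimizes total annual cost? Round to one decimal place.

Q* ≈ 352.7 filters

Annual demand D = 9.42 × 365 = 3,438.3.
With planned backorders, Q* = √(2DS/H) · √((H+B)/B).
√(2DS/H) = √(2 × 3,438.3 × 129 / 8.29) = 327.118.
√((H+B)/B) = √((8.29+51)/51) = 1.0782.
Q* ≈ 352.704.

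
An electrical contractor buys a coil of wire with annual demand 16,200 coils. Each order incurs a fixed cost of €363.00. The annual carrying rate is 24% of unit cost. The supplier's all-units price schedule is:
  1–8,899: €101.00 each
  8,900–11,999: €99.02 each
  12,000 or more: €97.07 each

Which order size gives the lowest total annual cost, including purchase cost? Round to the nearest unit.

Q* ≈ 697 coils

Holding cost per unit per year at price C is H = 0.24·C.
Evaluate total cost at each tier's feasible EOQ or, if the EOQ is below the tier, at the tier's minimum quantity.
EOQ at €101.00 = 696.6 (feasible in tier 1): TC = 16,200×€101.00 + (16,200/696.6)×363 + (696.6/2)×0.24×€101.00 = €1,653,084.65.
EOQ at €99.02 = 703.5 < 8900, so use break Q=8900: TC = 16,200×€99.02 + (16,200/8900.0)×363 + (8900.0/2)×0.24×€99.02 = €1,710,538.10.
EOQ at €97.07 = 710.5 < 12000, so use break Q=12000: TC = 16,200×€97.07 + (16,200/12000.0)×363 + (12000.0/2)×0.24×€97.07 = €1,712,804.85.
Lowest total cost is €1,653,084.65 at Q = 696.6.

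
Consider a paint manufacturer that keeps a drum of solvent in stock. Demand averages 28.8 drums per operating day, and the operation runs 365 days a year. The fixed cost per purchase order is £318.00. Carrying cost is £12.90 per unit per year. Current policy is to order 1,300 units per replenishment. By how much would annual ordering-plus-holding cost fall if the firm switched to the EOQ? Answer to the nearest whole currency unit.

Annual demand D = 28.8 × 365 = 10,512.
EOQ = √(2DS/H) = √(2 × 10,512 × 318 / 12.9) ≈ 719.91.
Cost at Q* = (D/Q*)S + (Q*/2)H = √(2DSH) ≈ £9,286.80.
Cost at Q = 1,300: (10,512/1,300)×318 + (1,300/2)×12.9 = £2,571.40 + £8,385.00 = £10,956.40.
Excess = £10,956.40 − £9,286.80 = £1,669.60.

Extra cost ≈ £1,670 per year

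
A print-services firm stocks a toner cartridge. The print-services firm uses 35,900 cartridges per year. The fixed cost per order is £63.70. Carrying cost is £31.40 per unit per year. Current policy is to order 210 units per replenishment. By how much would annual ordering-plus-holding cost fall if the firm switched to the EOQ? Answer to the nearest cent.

EOQ = √(2DS/H) = √(2 × 35,900 × 63.7 / 31.4) ≈ 381.65.
Cost at Q* = (D/Q*)S + (Q*/2)H = √(2DSH) ≈ £11,983.86.
Cost at Q = 210: (35,900/210)×63.7 + (210/2)×31.4 = £10,889.67 + £3,297.00 = £14,186.67.
Excess = £14,186.67 − £11,983.86 = £2,202.81.

Extra cost ≈ £2,202.81 per year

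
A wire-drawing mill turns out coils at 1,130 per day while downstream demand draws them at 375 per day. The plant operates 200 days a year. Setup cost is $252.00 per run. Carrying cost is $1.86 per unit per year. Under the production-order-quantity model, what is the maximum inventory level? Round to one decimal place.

Annual demand D = 375 × 200 = 75,000.
Production build-up factor (1 − d/p) = 1 − 375/1,130 = 0.6681.
Q* = √(2DS / (H(1 − d/p))) = √(2 × 75,000 × 252 / (1.86 × 0.6681)).
= √(37,800,000 / 1.2427) ≈ 5515.123.
Maximum inventory = Q*(1 − d/p) = 5515.123 × 0.6681 ≈ 3684.883.

I_max ≈ 3,684.9 coils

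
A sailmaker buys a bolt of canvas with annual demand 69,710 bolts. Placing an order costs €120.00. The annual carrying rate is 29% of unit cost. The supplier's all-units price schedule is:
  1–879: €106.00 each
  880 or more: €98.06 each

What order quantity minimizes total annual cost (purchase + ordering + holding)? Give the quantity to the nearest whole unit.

Q* ≈ 880 bolts

Holding cost per unit per year at price C is H = 0.29·C.
Candidates are each tier's EOQ (if it falls in that tier) and each price-break quantity.
EOQ at €106.00 = 737.7 (feasible in tier 1): TC = 69,710×€106.00 + (69,710/737.7)×120 + (737.7/2)×0.29×€106.00 = €7,411,938.02.
EOQ at €98.06 = 767.0 < 880, so use break Q=880: TC = 69,710×€98.06 + (69,710/880.0)×120 + (880.0/2)×0.29×€98.06 = €6,857,780.97.
Lowest total cost is €6,857,780.97 at Q = 880.0.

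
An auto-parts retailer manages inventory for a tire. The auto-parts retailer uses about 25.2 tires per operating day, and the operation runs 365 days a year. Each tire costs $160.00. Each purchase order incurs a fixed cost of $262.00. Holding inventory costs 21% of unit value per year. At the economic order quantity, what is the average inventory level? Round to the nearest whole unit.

Annual demand D = 25.2 × 365 = 9,198.
Holding cost H = 0.21 × $160.00 = $33.6000 per unit per year.
EOQ = √(2DS/H) = √(2 × 9,198 × 262 / 33.6) ≈ 378.74.
Average inventory = Q*/2 ≈ 378.74 / 2 = 189.371.

Average inventory ≈ 189 tires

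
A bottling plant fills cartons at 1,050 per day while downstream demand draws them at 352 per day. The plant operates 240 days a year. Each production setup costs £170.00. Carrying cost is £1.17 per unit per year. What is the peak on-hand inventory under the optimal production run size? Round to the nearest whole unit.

I_max ≈ 4,040 cartons

Annual demand D = 352 × 240 = 84,480.
Production build-up factor (1 − d/p) = 1 − 352/1,050 = 0.6648.
Q* = √(2DS / (H(1 − d/p))) = √(2 × 84,480 × 170 / (1.17 × 0.6648)).
= √(28,723,200 / 0.7778) ≈ 6077.017.
Maximum inventory = Q*(1 − d/p) = 6077.017 × 0.6648 ≈ 4039.769.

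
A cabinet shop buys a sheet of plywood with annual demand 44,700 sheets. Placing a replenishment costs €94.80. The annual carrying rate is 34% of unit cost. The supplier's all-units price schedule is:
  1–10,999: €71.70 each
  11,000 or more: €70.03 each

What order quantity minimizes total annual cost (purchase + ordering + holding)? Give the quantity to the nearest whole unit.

Holding cost per unit per year at price C is H = 0.34·C.
Evaluate total cost at each tier's feasible EOQ or, if the EOQ is below the tier, at the tier's minimum quantity.
EOQ at €71.70 = 589.6 (feasible in tier 1): TC = 44,700×€71.70 + (44,700/589.6)×94.8 + (589.6/2)×0.34×€71.70 = €3,219,363.81.
EOQ at €70.03 = 596.6 < 11000, so use break Q=11000: TC = 44,700×€70.03 + (44,700/11000.0)×94.8 + (11000.0/2)×0.34×€70.03 = €3,261,682.33.
Lowest total cost is €3,219,363.81 at Q = 589.6.

Q* ≈ 590 sheets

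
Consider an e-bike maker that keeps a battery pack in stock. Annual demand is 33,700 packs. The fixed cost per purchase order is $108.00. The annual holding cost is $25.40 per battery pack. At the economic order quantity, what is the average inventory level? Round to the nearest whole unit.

The optimal lot size = √(2DS/H) = √(2 × 33,700 × 108 / 25.4) ≈ 535.33.
Average inventory = Q*/2 ≈ 535.33 / 2 = 267.667.

Average inventory ≈ 268 packs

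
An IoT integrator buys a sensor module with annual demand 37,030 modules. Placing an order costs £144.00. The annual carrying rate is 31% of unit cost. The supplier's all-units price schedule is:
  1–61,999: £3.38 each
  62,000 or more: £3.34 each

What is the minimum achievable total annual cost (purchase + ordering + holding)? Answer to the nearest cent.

TC* ≈ £128,504.21

Holding cost per unit per year at price C is H = 0.31·C.
Evaluate total cost at each tier's feasible EOQ or, if the EOQ is below the tier, at the tier's minimum quantity.
EOQ at £3.38 = 3190.3 (feasible in tier 1): TC = 37,030×£3.38 + (37,030/3190.3)×144 + (3190.3/2)×0.31×£3.38 = £128,504.21.
EOQ at £3.34 = 3209.4 < 62000, so use break Q=62000: TC = 37,030×£3.34 + (37,030/62000.0)×144 + (62000.0/2)×0.31×£3.34 = £155,863.61.
Lowest total cost among the candidates is at Q = 3190.3.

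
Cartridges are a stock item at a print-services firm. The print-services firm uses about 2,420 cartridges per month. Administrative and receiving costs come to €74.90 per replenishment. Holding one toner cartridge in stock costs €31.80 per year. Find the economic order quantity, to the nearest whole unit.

Q* ≈ 370 cartridges

Annual demand D = 2,420 × 12 = 29,040.
EOQ = √(2DS / H) = √(2 × 29,040 × 74.9 / 31.8).
= √(4,350,192 / 31.8) = √136,798.4906 ≈ 369.863.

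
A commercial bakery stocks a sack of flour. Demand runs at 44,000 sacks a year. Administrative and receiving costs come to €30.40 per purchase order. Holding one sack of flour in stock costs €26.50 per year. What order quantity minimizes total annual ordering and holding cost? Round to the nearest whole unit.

Q* ≈ 318 sacks

EOQ = √(2DS / H) = √(2 × 44,000 × 30.4 / 26.5).
= √(2,675,200 / 26.5) = √100,950.9434 ≈ 317.728.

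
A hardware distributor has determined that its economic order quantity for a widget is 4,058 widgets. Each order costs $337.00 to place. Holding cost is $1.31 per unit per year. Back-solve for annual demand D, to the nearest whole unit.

D ≈ 32,006 widgets per year

The basic EOQ model gives Q* = √(2DS/H); rearrange for the unknown.
From Q* = √(2DS/H): D = Q*²H / (2S) = 4,058² × 1.31 / (2 × 337) = 32006.301.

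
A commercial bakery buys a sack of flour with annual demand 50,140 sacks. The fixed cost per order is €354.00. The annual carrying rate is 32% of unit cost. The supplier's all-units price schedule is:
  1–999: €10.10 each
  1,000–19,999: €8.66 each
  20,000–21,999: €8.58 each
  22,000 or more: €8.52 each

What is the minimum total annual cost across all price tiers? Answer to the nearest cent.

TC* ≈ €444,130.83

Holding cost per unit per year at price C is H = 0.32·C.
Candidates are each tier's EOQ (if it falls in that tier) and each price-break quantity.
Tier 1 (€10.10): EOQ = 3314.2 exceeds tier's upper bound 999, so this tier is dominated.
EOQ at €8.66 = 3579.1 (feasible in tier 2): TC = 50,140×€8.66 + (50,140/3579.1)×354 + (3579.1/2)×0.32×€8.66 = €444,130.83.
EOQ at €8.58 = 3595.8 < 20000, so use break Q=20000: TC = 50,140×€8.58 + (50,140/20000.0)×354 + (20000.0/2)×0.32×€8.58 = €458,544.68.
EOQ at €8.52 = 3608.4 < 22000, so use break Q=22000: TC = 50,140×€8.52 + (50,140/22000.0)×354 + (22000.0/2)×0.32×€8.52 = €457,990.00.
Lowest total cost among the candidates is at Q = 3579.1.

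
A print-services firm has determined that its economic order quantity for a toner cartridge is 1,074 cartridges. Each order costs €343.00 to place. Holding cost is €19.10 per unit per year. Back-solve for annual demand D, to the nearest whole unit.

Invert the EOQ relation Q*² = 2DS/H.
From Q* = √(2DS/H): D = Q*²H / (2S) = 1,074² × 19.1 / (2 × 343) = 32115.731.

D ≈ 32,116 cartridges per year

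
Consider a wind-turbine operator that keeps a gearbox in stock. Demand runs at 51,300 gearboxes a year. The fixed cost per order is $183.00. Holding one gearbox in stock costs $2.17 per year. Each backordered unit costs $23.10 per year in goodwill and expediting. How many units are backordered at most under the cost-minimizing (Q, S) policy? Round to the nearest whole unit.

S* ≈ 264 gearboxes

With planned backorders, Q* = √(2DS/H) · √((H+B)/B).
√(2DS/H) = √(2 × 51,300 × 183 / 2.17) = 2941.503.
√((H+B)/B) = √((2.17+23.1)/23.1) = 1.0459.
Q* ≈ 3076.564.
S* = Q* · H/(H+B) = 3076.564 × 2.17/25.27 ≈ 264.192.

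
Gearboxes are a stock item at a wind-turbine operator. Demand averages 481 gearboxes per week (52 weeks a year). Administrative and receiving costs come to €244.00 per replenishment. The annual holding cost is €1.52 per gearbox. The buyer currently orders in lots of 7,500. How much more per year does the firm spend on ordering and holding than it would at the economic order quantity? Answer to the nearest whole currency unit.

Extra cost ≈ €2,206 per year

Annual demand D = 481 × 52 = 25,012.
EOQ = √(2DS/H) = √(2 × 25,012 × 244 / 1.52) ≈ 2833.76.
Cost at Q* = (D/Q*)S + (Q*/2)H = √(2DSH) ≈ €4,307.31.
Cost at Q = 7,500: (25,012/7,500)×244 + (7,500/2)×1.52 = €813.72 + €5,700.00 = €6,513.72.
Excess = €6,513.72 − €4,307.31 = €2,206.42.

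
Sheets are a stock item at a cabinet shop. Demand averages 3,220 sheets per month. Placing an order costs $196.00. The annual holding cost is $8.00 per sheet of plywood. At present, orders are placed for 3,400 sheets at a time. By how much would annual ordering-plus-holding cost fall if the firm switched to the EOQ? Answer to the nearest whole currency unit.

Extra cost ≈ $4,820 per year

Annual demand D = 3,220 × 12 = 38,640.
EOQ = √(2DS/H) = √(2 × 38,640 × 196 / 8) ≈ 1375.99.
Cost at Q* = (D/Q*)S + (Q*/2)H = √(2DSH) ≈ $11,007.95.
Cost at Q = 3,400: (38,640/3,400)×196 + (3,400/2)×8 = $2,227.48 + $13,600.00 = $15,827.48.
Excess = $15,827.48 − $11,007.95 = $4,819.53.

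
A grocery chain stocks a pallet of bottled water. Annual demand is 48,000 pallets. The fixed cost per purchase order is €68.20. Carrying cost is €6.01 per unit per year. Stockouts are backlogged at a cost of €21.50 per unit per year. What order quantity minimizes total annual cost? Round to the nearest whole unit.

Q* ≈ 1,181 pallets

With planned backorders, Q* = √(2DS/H) · √((H+B)/B).
√(2DS/H) = √(2 × 48,000 × 68.2 / 6.01) = 1043.736.
√((H+B)/B) = √((6.01+21.5)/21.5) = 1.1312.
Q* ≈ 1180.638.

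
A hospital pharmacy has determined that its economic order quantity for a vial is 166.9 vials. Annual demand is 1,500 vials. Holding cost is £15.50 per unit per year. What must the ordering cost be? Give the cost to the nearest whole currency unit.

Squaring Q* = √(2DS/H) gives Q*² = 2DS/H.
From Q* = √(2DS/H): S = Q*²H / (2D) = 166.9² × 15.5 / (2 × 1,500) = 143.9207.

S ≈ £144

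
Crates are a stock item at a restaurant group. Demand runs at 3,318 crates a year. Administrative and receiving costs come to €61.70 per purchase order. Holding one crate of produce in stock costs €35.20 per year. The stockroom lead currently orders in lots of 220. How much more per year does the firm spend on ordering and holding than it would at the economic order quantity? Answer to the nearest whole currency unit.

EOQ = √(2DS/H) = √(2 × 3,318 × 61.7 / 35.2) ≈ 107.85.
Cost at Q* = (D/Q*)S + (Q*/2)H = √(2DSH) ≈ €3,796.36.
Cost at Q = 220: (3,318/220)×61.7 + (220/2)×35.2 = €930.55 + €3,872.00 = €4,802.55.
Excess = €4,802.55 − €3,796.36 = €1,006.19.

Extra cost ≈ €1,006 per year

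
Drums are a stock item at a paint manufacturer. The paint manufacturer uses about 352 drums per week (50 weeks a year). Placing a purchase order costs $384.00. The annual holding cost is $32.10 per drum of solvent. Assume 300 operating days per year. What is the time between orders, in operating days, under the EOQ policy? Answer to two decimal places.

T ≈ 11.06 days

Annual demand D = 352 × 50 = 17,600.
The optimal lot size = √(2DS/H) = √(2 × 17,600 × 384 / 32.1) ≈ 648.91.
Cycle time = Q*/D × 300 = 648.91 / 17,600 × 300 ≈ 11.061 days.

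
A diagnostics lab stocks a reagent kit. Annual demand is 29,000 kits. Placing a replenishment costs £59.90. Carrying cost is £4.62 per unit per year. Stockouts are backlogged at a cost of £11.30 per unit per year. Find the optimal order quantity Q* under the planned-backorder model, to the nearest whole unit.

With planned backorders, Q* = √(2DS/H) · √((H+B)/B).
√(2DS/H) = √(2 × 29,000 × 59.9 / 4.62) = 867.174.
√((H+B)/B) = √((4.62+11.3)/11.3) = 1.1869.
Q* ≈ 1029.292.

Q* ≈ 1,029 kits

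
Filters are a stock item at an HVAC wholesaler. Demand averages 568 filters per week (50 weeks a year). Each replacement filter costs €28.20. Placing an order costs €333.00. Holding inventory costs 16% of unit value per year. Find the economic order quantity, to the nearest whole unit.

Annual demand D = 568 × 50 = 28,400.
Holding cost H = 0.16 × €28.20 = €4.5120 per unit per year.
EOQ = √(2DS / H) = √(2 × 28,400 × 333 / 4.512).
= √(18,914,400 / 4.512) = √4,192,021.2766 ≈ 2047.443.

Q* ≈ 2,047 filters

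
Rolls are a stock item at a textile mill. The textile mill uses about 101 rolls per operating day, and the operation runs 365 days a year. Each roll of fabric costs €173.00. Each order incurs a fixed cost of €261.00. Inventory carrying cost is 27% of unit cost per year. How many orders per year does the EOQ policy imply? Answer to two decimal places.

N ≈ 57.44 orders per year

Annual demand D = 101 × 365 = 36,865.
Holding cost H = 0.27 × €173.00 = €46.7100 per unit per year.
Q* = √(2DS/H) = √(2 × 36,865 × 261 / 46.71) ≈ 641.86.
Orders per year = D / Q* = 36,865 / 641.86 ≈ 57.435.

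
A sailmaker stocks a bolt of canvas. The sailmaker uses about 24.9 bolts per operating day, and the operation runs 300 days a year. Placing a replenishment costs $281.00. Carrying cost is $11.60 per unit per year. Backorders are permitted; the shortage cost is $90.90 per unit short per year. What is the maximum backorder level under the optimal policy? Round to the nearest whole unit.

Annual demand D = 24.9 × 300 = 7,470.
With planned backorders, Q* = √(2DS/H) · √((H+B)/B).
√(2DS/H) = √(2 × 7,470 × 281 / 11.6) = 601.588.
√((H+B)/B) = √((11.6+90.9)/90.9) = 1.0619.
Q* ≈ 638.821.
S* = Q* · H/(H+B) = 638.821 × 11.6/102.5 ≈ 72.296.

S* ≈ 72 bolts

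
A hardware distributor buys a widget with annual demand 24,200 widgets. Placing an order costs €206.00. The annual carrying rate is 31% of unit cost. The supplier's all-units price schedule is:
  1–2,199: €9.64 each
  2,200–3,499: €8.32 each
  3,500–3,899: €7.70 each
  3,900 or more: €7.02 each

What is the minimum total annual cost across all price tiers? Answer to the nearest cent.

TC* ≈ €175,405.85

Holding cost per unit per year at price C is H = 0.31·C.
Candidates are each tier's EOQ (if it falls in that tier) and each price-break quantity.
EOQ at €9.64 = 1826.6 (feasible in tier 1): TC = 24,200×€9.64 + (24,200/1826.6)×206 + (1826.6/2)×0.31×€9.64 = €238,746.53.
EOQ at €8.32 = 1966.1 < 2200, so use break Q=2200: TC = 24,200×€8.32 + (24,200/2200.0)×206 + (2200.0/2)×0.31×€8.32 = €206,447.12.
EOQ at €7.70 = 2043.8 < 3500, so use break Q=3500: TC = 24,200×€7.70 + (24,200/3500.0)×206 + (3500.0/2)×0.31×€7.70 = €191,941.59.
EOQ at €7.02 = 2140.5 < 3900, so use break Q=3900: TC = 24,200×€7.02 + (24,200/3900.0)×206 + (3900.0/2)×0.31×€7.02 = €175,405.85.
Lowest total cost among the candidates is at Q = 3900.0.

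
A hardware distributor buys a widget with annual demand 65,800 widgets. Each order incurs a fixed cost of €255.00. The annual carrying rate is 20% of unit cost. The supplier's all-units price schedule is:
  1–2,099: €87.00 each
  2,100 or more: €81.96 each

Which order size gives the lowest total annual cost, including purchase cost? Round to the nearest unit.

Holding cost per unit per year at price C is H = 0.20·C.
For each price level, check whether its EOQ is feasible; otherwise the best quantity at that price is the breakpoint.
EOQ at €87.00 = 1388.7 (feasible in tier 1): TC = 65,800×€87.00 + (65,800/1388.7)×255 + (1388.7/2)×0.20×€87.00 = €5,748,764.21.
EOQ at €81.96 = 1430.8 < 2100, so use break Q=2100: TC = 65,800×€81.96 + (65,800/2100.0)×255 + (2100.0/2)×0.20×€81.96 = €5,418,169.60.
Lowest total cost is €5,418,169.60 at Q = 2100.0.

Q* ≈ 2,100 widgets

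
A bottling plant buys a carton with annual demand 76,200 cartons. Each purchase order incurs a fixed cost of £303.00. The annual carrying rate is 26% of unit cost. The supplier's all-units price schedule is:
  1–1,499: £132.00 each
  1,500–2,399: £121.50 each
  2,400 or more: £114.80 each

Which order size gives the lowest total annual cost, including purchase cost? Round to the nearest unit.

Q* ≈ 2,400 cartons

Holding cost per unit per year at price C is H = 0.26·C.
For each price level, check whether its EOQ is feasible; otherwise the best quantity at that price is the breakpoint.
EOQ at £132.00 = 1160.0 (feasible in tier 1): TC = 76,200×£132.00 + (76,200/1160.0)×303 + (1160.0/2)×0.26×£132.00 = £10,098,209.57.
EOQ at £121.50 = 1209.0 < 1500, so use break Q=1500: TC = 76,200×£121.50 + (76,200/1500.0)×303 + (1500.0/2)×0.26×£121.50 = £9,297,384.90.
EOQ at £114.80 = 1243.8 < 2400, so use break Q=2400: TC = 76,200×£114.80 + (76,200/2400.0)×303 + (2400.0/2)×0.26×£114.80 = £8,793,197.85.
Lowest total cost is £8,793,197.85 at Q = 2400.0.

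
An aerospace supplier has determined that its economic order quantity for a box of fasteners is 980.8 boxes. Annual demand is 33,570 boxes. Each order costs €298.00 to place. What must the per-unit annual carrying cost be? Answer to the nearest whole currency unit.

Invert the EOQ relation Q*² = 2DS/H.
From Q* = √(2DS/H): H = 2DS / Q*² = 2 × 33,570 × 298 / 980.8² = 20.7987.

H ≈ €21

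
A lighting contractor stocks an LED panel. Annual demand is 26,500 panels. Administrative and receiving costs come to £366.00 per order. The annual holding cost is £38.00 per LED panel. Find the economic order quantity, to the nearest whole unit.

Q* ≈ 714 panels

EOQ = √(2DS / H) = √(2 × 26,500 × 366 / 38).
= √(19,398,000 / 38) = √510,473.6842 ≈ 714.474.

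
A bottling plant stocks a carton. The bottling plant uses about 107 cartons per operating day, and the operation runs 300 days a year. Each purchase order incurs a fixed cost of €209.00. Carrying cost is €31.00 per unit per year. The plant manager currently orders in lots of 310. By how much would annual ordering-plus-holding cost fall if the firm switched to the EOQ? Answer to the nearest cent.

Extra cost ≈ €6,051.72 per year

Annual demand D = 107 × 300 = 32,100.
EOQ = √(2DS/H) = √(2 × 32,100 × 209 / 31) ≈ 657.90.
Cost at Q* = (D/Q*)S + (Q*/2)H = √(2DSH) ≈ €20,394.90.
Cost at Q = 310: (32,100/310)×209 + (310/2)×31 = €21,641.61 + €4,805.00 = €26,446.61.
Excess = €26,446.61 − €20,394.90 = €6,051.72.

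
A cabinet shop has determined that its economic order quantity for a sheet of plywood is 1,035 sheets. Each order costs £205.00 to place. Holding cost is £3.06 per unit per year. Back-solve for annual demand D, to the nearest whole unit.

Squaring Q* = √(2DS/H) gives Q*² = 2DS/H.
From Q* = √(2DS/H): D = Q*²H / (2S) = 1,035² × 3.06 / (2 × 205) = 7994.996.

D ≈ 7,995 sheets per year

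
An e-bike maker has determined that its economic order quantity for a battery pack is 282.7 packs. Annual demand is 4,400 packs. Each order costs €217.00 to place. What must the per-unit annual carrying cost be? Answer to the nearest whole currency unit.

H ≈ €24

The basic EOQ model gives Q* = √(2DS/H); rearrange for the unknown.
From Q* = √(2DS/H): H = 2DS / Q*² = 2 × 4,400 × 217 / 282.7² = 23.8941.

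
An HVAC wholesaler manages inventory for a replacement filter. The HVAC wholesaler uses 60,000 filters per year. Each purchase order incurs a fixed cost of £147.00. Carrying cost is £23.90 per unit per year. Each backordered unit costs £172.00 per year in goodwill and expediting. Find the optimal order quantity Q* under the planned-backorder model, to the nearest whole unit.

Q* ≈ 917 filters

With planned backorders, Q* = √(2DS/H) · √((H+B)/B).
√(2DS/H) = √(2 × 60,000 × 147 / 23.9) = 859.113.
√((H+B)/B) = √((23.9+172)/172) = 1.0672.
Q* ≈ 916.861.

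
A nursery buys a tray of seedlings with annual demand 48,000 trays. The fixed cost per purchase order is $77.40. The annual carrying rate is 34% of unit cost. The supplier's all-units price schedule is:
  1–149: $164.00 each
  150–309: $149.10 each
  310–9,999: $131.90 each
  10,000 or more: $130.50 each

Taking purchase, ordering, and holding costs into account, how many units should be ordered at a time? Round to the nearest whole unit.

Holding cost per unit per year at price C is H = 0.34·C.
Candidates are each tier's EOQ (if it falls in that tier) and each price-break quantity.
Tier 1 ($164.00): EOQ = 365.0 exceeds tier's upper bound 149, so this tier is dominated.
Tier 2 ($149.10): EOQ = 382.8 exceeds tier's upper bound 309, so this tier is dominated.
EOQ at $131.90 = 407.0 (feasible in tier 3): TC = 48,000×$131.90 + (48,000/407.0)×77.4 + (407.0/2)×0.34×$131.90 = $6,349,454.42.
EOQ at $130.50 = 409.2 < 10000, so use break Q=10000: TC = 48,000×$130.50 + (48,000/10000.0)×77.4 + (10000.0/2)×0.34×$130.50 = $6,486,221.52.
Lowest total cost is $6,349,454.42 at Q = 407.0.

Q* ≈ 407 trays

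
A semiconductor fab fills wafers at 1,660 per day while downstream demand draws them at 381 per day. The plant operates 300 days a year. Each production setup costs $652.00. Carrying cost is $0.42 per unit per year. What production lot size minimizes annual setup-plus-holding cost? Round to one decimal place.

Annual demand D = 381 × 300 = 114,300.
Production build-up factor (1 − d/p) = 1 − 381/1,660 = 0.7705.
Q* = √(2DS / (H(1 − d/p))) = √(2 × 114,300 × 652 / (0.42 × 0.7705)).
= √(149,047,200 / 0.3236) ≈ 21461.301.

Q* ≈ 21,461.3 wafers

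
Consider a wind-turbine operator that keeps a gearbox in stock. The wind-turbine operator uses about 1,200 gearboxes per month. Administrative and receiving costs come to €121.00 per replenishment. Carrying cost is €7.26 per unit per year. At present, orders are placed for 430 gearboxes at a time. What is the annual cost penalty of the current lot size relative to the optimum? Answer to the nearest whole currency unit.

Annual demand D = 1,200 × 12 = 14,400.
EOQ = √(2DS/H) = √(2 × 14,400 × 121 / 7.26) ≈ 692.82.
Cost at Q* = (D/Q*)S + (Q*/2)H = √(2DSH) ≈ €5,029.88.
Cost at Q = 430: (14,400/430)×121 + (430/2)×7.26 = €4,052.09 + €1,560.90 = €5,612.99.
Excess = €5,612.99 − €5,029.88 = €583.12.

Extra cost ≈ €583 per year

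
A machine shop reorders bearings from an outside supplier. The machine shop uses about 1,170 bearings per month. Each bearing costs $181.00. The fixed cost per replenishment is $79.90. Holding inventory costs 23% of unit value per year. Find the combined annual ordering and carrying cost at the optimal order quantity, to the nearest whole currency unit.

Annual demand D = 1,170 × 12 = 14,040.
Holding cost H = 0.23 × $181.00 = $41.6300 per unit per year.
The optimal lot size = √(2DS/H) = √(2 × 14,040 × 79.9 / 41.63) ≈ 232.15.
At Q*, ordering cost (D/Q*)S equals holding cost (Q*/2)H, each = √(DSH/2).
Minimum total = √(2DSH) = √(2 × 14,040 × 79.9 × 41.63) ≈ 9664.406.

TC* ≈ $9,664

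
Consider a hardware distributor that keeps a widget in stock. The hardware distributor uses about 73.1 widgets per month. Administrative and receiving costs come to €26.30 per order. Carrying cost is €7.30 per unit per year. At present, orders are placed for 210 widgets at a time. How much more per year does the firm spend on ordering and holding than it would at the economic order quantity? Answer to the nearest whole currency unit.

Annual demand D = 73.1 × 12 = 877.2.
EOQ = √(2DS/H) = √(2 × 877.2 × 26.3 / 7.3) ≈ 79.50.
Cost at Q* = (D/Q*)S + (Q*/2)H = √(2DSH) ≈ €580.37.
Cost at Q = 210: (877.2/210)×26.3 + (210/2)×7.3 = €109.86 + €766.50 = €876.36.
Excess = €876.36 − €580.37 = €295.99.

Extra cost ≈ €296 per year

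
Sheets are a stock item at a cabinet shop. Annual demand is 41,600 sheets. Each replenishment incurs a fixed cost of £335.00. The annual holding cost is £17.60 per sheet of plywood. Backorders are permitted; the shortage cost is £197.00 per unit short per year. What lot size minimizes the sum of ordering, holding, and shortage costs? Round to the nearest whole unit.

With planned backorders, Q* = √(2DS/H) · √((H+B)/B).
√(2DS/H) = √(2 × 41,600 × 335 / 17.6) = 1258.426.
√((H+B)/B) = √((17.6+197)/197) = 1.0437.
Q* ≈ 1313.438.

Q* ≈ 1,313 sheets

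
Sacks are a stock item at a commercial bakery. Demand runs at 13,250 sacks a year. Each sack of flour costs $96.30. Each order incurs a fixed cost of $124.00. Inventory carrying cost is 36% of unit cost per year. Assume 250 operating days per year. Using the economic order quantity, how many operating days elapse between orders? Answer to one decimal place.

T ≈ 5.8 days

Holding cost H = 0.36 × $96.30 = $34.6680 per unit per year.
The optimal lot size = √(2DS/H) = √(2 × 13,250 × 124 / 34.668) ≈ 307.87.
Cycle time = Q*/D × 250 = 307.87 / 13,250 × 250 ≈ 5.809 days.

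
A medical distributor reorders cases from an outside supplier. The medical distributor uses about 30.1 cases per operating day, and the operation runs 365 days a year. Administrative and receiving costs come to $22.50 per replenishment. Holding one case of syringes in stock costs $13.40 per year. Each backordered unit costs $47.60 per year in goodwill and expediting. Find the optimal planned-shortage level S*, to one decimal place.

Annual demand D = 30.1 × 365 = 10,986.5.
With planned backorders, Q* = √(2DS/H) · √((H+B)/B).
√(2DS/H) = √(2 × 10,986.5 × 22.5 / 13.4) = 192.081.
√((H+B)/B) = √((13.4+47.6)/47.6) = 1.1320.
Q* ≈ 217.443.
S* = Q* · H/(H+B) = 217.443 × 13.4/61 ≈ 47.766.

S* ≈ 47.8 cases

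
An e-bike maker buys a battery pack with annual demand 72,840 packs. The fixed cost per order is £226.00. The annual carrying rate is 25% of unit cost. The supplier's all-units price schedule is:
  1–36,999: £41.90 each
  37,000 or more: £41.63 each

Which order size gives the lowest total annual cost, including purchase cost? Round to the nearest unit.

Holding cost per unit per year at price C is H = 0.25·C.
Candidates are each tier's EOQ (if it falls in that tier) and each price-break quantity.
EOQ at £41.90 = 1772.9 (feasible in tier 1): TC = 72,840×£41.90 + (72,840/1772.9)×226 + (1772.9/2)×0.25×£41.90 = £3,070,566.83.
EOQ at £41.63 = 1778.6 < 37000, so use break Q=37000: TC = 72,840×£41.63 + (72,840/37000.0)×226 + (37000.0/2)×0.25×£41.63 = £3,225,312.86.
Lowest total cost is £3,070,566.83 at Q = 1772.9.

Q* ≈ 1,773 packs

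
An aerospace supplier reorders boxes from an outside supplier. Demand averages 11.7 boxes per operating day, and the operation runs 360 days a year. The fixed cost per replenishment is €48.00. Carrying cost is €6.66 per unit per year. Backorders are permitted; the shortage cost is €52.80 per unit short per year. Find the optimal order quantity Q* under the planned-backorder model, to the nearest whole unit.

Annual demand D = 11.7 × 360 = 4,212.
With planned backorders, Q* = √(2DS/H) · √((H+B)/B).
√(2DS/H) = √(2 × 4,212 × 48 / 6.66) = 246.401.
√((H+B)/B) = √((6.66+52.8)/52.8) = 1.0612.
Q* ≈ 261.480.

Q* ≈ 261 boxes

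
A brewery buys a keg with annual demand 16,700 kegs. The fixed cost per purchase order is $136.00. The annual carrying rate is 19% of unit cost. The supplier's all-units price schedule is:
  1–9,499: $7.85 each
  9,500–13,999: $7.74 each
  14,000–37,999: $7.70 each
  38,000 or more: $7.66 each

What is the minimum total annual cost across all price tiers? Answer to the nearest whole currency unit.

Holding cost per unit per year at price C is H = 0.19·C.
Candidates are each tier's EOQ (if it falls in that tier) and each price-break quantity.
EOQ at $7.85 = 1745.1 (feasible in tier 1): TC = 16,700×$7.85 + (16,700/1745.1)×136 + (1745.1/2)×0.19×$7.85 = $133,697.88.
EOQ at $7.74 = 1757.5 < 9500, so use break Q=9500: TC = 16,700×$7.74 + (16,700/9500.0)×136 + (9500.0/2)×0.19×$7.74 = $136,482.42.
EOQ at $7.70 = 1762.1 < 14000, so use break Q=14000: TC = 16,700×$7.70 + (16,700/14000.0)×136 + (14000.0/2)×0.19×$7.70 = $138,993.23.
EOQ at $7.66 = 1766.7 < 38000, so use break Q=38000: TC = 16,700×$7.66 + (16,700/38000.0)×136 + (38000.0/2)×0.19×$7.66 = $155,634.37.
Lowest total cost among the candidates is at Q = 1745.1.

TC* ≈ $133,698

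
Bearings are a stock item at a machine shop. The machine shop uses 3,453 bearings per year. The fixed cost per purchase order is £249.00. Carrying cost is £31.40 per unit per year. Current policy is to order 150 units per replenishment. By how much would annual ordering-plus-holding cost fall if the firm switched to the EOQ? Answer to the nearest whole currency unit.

EOQ = √(2DS/H) = √(2 × 3,453 × 249 / 31.4) ≈ 234.02.
Cost at Q* = (D/Q*)S + (Q*/2)H = √(2DSH) ≈ £7,348.15.
Cost at Q = 150: (3,453/150)×249 + (150/2)×31.4 = £5,731.98 + £2,355.00 = £8,086.98.
Excess = £8,086.98 − £7,348.15 = £738.83.

Extra cost ≈ £739 per year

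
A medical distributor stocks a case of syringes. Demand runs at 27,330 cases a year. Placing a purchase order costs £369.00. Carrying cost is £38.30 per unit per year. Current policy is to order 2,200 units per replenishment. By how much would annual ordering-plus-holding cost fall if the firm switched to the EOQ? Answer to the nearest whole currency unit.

EOQ = √(2DS/H) = √(2 × 27,330 × 369 / 38.3) ≈ 725.69.
Cost at Q* = (D/Q*)S + (Q*/2)H = √(2DSH) ≈ £27,793.77.
Cost at Q = 2,200: (27,330/2,200)×369 + (2,200/2)×38.3 = £4,583.99 + £42,130.00 = £46,713.99.
Excess = £46,713.99 − £27,793.77 = £18,920.22.

Extra cost ≈ £18,920 per year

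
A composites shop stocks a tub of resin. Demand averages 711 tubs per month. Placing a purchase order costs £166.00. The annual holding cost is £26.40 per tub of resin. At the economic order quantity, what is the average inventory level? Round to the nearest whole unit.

Average inventory ≈ 164 tubs

Annual demand D = 711 × 12 = 8,532.
Q* = √(2DS/H) = √(2 × 8,532 × 166 / 26.4) ≈ 327.56.
Average inventory = Q*/2 ≈ 327.56 / 2 = 163.781.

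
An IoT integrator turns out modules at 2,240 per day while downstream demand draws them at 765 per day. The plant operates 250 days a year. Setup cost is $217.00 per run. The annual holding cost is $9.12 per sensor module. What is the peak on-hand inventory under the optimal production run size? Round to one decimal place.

Annual demand D = 765 × 250 = 191,250.
Production build-up factor (1 − d/p) = 1 − 765/2,240 = 0.6585.
Q* = √(2DS / (H(1 − d/p))) = √(2 × 191,250 × 217 / (9.12 × 0.6585)).
= √(83,002,500 / 6.0054) ≈ 3717.716.
Maximum inventory = Q*(1 − d/p) = 3717.716 × 0.6585 ≈ 2448.049.

I_max ≈ 2,448.0 modules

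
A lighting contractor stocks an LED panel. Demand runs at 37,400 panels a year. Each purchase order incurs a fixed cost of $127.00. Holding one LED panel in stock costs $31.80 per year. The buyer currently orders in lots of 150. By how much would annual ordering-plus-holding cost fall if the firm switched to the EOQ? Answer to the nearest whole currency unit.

Extra cost ≈ $16,670 per year

EOQ = √(2DS/H) = √(2 × 37,400 × 127 / 31.8) ≈ 546.56.
Cost at Q* = (D/Q*)S + (Q*/2)H = √(2DSH) ≈ $17,380.66.
Cost at Q = 150: (37,400/150)×127 + (150/2)×31.8 = $31,665.33 + $2,385.00 = $34,050.33.
Excess = $34,050.33 − $17,380.66 = $16,669.68.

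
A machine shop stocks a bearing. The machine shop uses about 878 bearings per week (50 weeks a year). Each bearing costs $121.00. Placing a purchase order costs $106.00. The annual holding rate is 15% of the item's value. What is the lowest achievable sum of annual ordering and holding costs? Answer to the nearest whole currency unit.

Annual demand D = 878 × 50 = 43,900.
Holding cost H = 0.15 × $121.00 = $18.1500 per unit per year.
The optimal lot size = √(2DS/H) = √(2 × 43,900 × 106 / 18.15) ≈ 716.08.
At Q*, ordering cost (D/Q*)S equals holding cost (Q*/2)H, each = √(DSH/2).
Minimum total = √(2DSH) = √(2 × 43,900 × 106 × 18.15) ≈ 12996.862.

TC* ≈ $12,997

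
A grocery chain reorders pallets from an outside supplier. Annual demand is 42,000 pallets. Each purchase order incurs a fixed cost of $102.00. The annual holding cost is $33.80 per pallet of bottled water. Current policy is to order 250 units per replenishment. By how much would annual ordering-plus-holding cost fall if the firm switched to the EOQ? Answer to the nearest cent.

EOQ = √(2DS/H) = √(2 × 42,000 × 102 / 33.8) ≈ 503.48.
Cost at Q* = (D/Q*)S + (Q*/2)H = √(2DSH) ≈ $17,017.59.
Cost at Q = 250: (42,000/250)×102 + (250/2)×33.8 = $17,136.00 + $4,225.00 = $21,361.00.
Excess = $21,361.00 − $17,017.59 = $4,343.41.

Extra cost ≈ $4,343.41 per year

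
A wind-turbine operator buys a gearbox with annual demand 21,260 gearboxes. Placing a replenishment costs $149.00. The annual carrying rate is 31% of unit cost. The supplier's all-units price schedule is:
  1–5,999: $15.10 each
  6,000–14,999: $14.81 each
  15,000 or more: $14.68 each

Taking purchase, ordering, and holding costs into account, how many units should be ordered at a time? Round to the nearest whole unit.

Q* ≈ 1,163 gearboxes

Holding cost per unit per year at price C is H = 0.31·C.
For each price level, check whether its EOQ is feasible; otherwise the best quantity at that price is the breakpoint.
EOQ at $15.10 = 1163.4 (feasible in tier 1): TC = 21,260×$15.10 + (21,260/1163.4)×149 + (1163.4/2)×0.31×$15.10 = $326,471.77.
EOQ at $14.81 = 1174.7 < 6000, so use break Q=6000: TC = 21,260×$14.81 + (21,260/6000.0)×149 + (6000.0/2)×0.31×$14.81 = $329,161.86.
EOQ at $14.68 = 1179.9 < 15000, so use break Q=15000: TC = 21,260×$14.68 + (21,260/15000.0)×149 + (15000.0/2)×0.31×$14.68 = $346,438.98.
Lowest total cost is $326,471.77 at Q = 1163.4.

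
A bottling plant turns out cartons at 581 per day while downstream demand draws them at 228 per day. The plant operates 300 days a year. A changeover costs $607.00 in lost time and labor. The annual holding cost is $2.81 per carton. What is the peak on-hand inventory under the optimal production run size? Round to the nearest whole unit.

Annual demand D = 228 × 300 = 68,400.
Production build-up factor (1 − d/p) = 1 − 228/581 = 0.6076.
Q* = √(2DS / (H(1 − d/p))) = √(2 × 68,400 × 607 / (2.81 × 0.6076)).
= √(83,037,600 / 1.7073) ≈ 6974.048.
Maximum inventory = Q*(1 − d/p) = 6974.048 × 0.6076 ≈ 4237.244.

I_max ≈ 4,237 cartons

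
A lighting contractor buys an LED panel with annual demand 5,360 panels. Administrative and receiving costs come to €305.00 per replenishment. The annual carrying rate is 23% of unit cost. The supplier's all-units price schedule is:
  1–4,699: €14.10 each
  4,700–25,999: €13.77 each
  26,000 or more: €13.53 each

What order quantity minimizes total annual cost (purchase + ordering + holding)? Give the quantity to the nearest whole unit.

Q* ≈ 1,004 panels

Holding cost per unit per year at price C is H = 0.23·C.
Candidates are each tier's EOQ (if it falls in that tier) and each price-break quantity.
EOQ at €14.10 = 1004.1 (feasible in tier 1): TC = 5,360×€14.10 + (5,360/1004.1)×305 + (1004.1/2)×0.23×€14.10 = €78,832.27.
EOQ at €13.77 = 1016.1 < 4700, so use break Q=4700: TC = 5,360×€13.77 + (5,360/4700.0)×305 + (4700.0/2)×0.23×€13.77 = €81,597.71.
EOQ at €13.53 = 1025.0 < 26000, so use break Q=26000: TC = 5,360×€13.53 + (5,360/26000.0)×305 + (26000.0/2)×0.23×€13.53 = €113,038.38.
Lowest total cost is €78,832.27 at Q = 1004.1.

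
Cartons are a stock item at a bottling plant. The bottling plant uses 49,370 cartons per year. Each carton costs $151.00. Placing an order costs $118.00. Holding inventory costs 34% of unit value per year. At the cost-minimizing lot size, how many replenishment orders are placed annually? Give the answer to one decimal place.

N ≈ 103.6 orders per year

Holding cost H = 0.34 × $151.00 = $51.3400 per unit per year.
EOQ = √(2DS/H) = √(2 × 49,370 × 118 / 51.34) ≈ 476.39.
Orders per year = D / Q* = 49,370 / 476.39 ≈ 103.634.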